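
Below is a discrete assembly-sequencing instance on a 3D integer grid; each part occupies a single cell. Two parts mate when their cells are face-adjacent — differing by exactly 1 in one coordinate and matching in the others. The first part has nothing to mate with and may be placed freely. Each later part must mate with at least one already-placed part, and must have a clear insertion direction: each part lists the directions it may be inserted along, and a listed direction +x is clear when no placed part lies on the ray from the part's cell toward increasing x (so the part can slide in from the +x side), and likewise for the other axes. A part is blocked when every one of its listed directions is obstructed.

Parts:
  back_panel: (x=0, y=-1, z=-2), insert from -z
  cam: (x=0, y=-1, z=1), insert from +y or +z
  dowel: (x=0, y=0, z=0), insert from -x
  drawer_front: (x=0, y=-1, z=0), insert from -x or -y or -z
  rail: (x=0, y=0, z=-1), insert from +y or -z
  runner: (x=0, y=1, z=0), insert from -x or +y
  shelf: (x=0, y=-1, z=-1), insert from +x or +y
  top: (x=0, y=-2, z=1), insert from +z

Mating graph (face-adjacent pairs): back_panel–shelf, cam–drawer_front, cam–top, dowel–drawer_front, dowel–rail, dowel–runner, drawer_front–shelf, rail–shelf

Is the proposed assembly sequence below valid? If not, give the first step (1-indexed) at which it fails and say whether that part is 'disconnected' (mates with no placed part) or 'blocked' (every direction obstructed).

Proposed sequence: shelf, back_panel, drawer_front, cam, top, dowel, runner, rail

Valid

1. shelf@(0, -1, -1) [+x clear] — {shelf}
2. back_panel@(0, -1, -2) [-z clear] — {back_panel, shelf}
3. drawer_front@(0, -1, 0) [-x clear] — {back_panel, drawer_front, shelf}
4. cam@(0, -1, 1) [+y clear] — {back_panel, cam, drawer_front, shelf}
5. top@(0, -2, 1) [+z clear] — {back_panel, cam, drawer_front, shelf, top}
6. dowel@(0, 0, 0) [-x clear] — {back_panel, cam, dowel, drawer_front, shelf, top}
7. runner@(0, 1, 0) [-x clear] — {back_panel, cam, dowel, drawer_front, runner, shelf, top}
8. rail@(0, 0, -1) [+y clear] — {back_panel, cam, dowel, drawer_front, rail, runner, shelf, top}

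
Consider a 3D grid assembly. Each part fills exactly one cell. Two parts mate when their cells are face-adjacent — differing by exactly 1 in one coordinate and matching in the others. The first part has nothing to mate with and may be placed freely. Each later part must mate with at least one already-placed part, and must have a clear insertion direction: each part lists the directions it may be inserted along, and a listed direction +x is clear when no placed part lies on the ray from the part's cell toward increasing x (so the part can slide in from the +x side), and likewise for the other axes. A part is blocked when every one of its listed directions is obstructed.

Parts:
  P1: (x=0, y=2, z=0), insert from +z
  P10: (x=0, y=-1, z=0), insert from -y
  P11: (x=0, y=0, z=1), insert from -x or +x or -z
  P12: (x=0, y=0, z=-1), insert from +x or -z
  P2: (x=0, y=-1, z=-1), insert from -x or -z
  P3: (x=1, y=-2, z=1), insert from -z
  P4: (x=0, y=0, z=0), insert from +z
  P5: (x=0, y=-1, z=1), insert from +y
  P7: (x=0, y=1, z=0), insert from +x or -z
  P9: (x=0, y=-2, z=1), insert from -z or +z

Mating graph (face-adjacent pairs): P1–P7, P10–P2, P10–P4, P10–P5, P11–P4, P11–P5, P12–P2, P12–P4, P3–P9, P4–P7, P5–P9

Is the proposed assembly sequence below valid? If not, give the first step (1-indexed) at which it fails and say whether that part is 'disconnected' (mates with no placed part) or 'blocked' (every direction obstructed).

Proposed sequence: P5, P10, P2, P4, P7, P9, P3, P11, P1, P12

1. P5@(0, -1, 1) [+y clear] — {P5}
2. P10@(0, -1, 0) [-y clear] — {P10, P5}
3. P2@(0, -1, -1) [-x clear] — {P10, P2, P5}
4. P4@(0, 0, 0) [+z clear] — {P10, P2, P4, P5}
5. P7@(0, 1, 0) [+x clear] — {P10, P2, P4, P5, P7}
6. P9@(0, -2, 1) [-z clear] — {P10, P2, P4, P5, P7, P9}
7. P3@(1, -2, 1) [-z clear] — {P10, P2, P3, P4, P5, P7, P9}
8. P11@(0, 0, 1) [-x clear] — {P10, P11, P2, P3, P4, P5, P7, P9}
9. P1@(0, 2, 0) [+z clear] — {P1, P10, P11, P2, P3, P4, P5, P7, P9}
10. P12@(0, 0, -1) [+x clear] — {P1, P10, P11, P12, P2, P3, P4, P5, P7, P9}

Valid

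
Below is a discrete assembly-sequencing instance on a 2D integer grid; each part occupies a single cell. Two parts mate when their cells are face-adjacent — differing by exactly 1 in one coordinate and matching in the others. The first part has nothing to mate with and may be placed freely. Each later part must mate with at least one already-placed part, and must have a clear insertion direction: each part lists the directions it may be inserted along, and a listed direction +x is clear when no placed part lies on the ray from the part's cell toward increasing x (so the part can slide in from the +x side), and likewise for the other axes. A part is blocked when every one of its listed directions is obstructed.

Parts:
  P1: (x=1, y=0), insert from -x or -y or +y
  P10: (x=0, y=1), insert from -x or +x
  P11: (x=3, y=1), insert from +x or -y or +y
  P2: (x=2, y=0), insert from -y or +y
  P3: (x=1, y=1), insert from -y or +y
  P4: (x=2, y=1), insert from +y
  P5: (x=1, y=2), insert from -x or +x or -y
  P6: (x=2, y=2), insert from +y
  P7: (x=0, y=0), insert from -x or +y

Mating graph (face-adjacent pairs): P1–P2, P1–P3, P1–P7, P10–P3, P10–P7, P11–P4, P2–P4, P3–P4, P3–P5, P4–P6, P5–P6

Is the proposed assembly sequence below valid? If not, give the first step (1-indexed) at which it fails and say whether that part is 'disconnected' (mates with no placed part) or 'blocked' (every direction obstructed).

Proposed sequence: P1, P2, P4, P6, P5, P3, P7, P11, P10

Invalid at step 6 (blocked)

1. P1@(1, 0) [-x clear] — {P1}
2. P2@(2, 0) [-y clear] — {P1, P2}
3. P4@(2, 1) [+y clear] — {P1, P2, P4}
4. P6@(2, 2) [+y clear] — {P1, P2, P4, P6}
5. P5@(1, 2) [-x clear] — {P1, P2, P4, P5, P6}
6. P3@(1, 1) — -y/+y all obstructed ⇒ blocked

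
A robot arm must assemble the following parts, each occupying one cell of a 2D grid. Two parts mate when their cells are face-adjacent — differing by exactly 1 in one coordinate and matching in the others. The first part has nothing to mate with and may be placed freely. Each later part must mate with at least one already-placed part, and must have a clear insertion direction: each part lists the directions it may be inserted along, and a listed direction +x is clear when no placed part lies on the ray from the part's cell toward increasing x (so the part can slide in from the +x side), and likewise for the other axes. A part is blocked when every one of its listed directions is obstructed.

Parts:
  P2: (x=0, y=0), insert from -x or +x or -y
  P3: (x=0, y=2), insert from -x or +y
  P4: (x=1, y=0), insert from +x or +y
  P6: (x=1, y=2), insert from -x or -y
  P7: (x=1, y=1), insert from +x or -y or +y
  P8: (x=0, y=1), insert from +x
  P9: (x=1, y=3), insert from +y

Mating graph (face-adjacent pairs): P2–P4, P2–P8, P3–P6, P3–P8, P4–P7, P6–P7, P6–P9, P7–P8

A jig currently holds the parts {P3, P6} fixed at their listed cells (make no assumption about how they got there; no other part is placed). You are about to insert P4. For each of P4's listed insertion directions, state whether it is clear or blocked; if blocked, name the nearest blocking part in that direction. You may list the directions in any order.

+x: clear; +y: blocked by P6

+x: ray from P4(1, 0) has no placed part ⇒ clear
+y: nearest on ray is P6@(1, 2) ⇒ blocked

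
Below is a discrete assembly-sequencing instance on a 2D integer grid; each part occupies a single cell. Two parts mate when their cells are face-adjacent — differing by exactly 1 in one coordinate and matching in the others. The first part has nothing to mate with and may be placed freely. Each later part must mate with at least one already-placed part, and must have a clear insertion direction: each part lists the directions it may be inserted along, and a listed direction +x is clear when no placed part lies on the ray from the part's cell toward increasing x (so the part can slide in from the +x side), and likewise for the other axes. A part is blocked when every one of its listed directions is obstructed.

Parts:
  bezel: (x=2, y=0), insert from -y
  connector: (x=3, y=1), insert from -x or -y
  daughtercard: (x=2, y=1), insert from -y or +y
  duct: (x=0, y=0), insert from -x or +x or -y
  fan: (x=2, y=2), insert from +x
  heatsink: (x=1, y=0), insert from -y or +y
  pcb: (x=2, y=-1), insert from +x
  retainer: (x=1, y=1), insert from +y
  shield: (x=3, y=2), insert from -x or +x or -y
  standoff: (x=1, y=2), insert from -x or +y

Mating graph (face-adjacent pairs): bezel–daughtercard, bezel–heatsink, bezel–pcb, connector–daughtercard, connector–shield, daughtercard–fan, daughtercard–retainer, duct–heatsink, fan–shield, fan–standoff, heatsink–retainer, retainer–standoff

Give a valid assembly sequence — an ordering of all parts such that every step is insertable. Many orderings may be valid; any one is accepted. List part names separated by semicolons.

1. daughtercard@(2, 1) [-y clear] — {daughtercard}
2. fan@(2, 2) [+x clear] — {daughtercard, fan}
3. shield@(3, 2) [+x clear] — {daughtercard, fan, shield}
4. connector@(3, 1) [-y clear] — {connector, daughtercard, fan, shield}
5. bezel@(2, 0) [-y clear] — {bezel, connector, daughtercard, fan, shield}
6. pcb@(2, -1) [+x clear] — {bezel, connector, daughtercard, fan, pcb, shield}
7. heatsink@(1, 0) [-y clear] — {bezel, connector, daughtercard, fan, heatsink, pcb, shield}
8. retainer@(1, 1) [+y clear] — {bezel, connector, daughtercard, fan, heatsink, pcb, retainer, shield}
9. standoff@(1, 2) [-x clear] — {bezel, connector, daughtercard, fan, heatsink, pcb, retainer, shield, standoff}
10. duct@(0, 0) [-x clear] — {bezel, connector, daughtercard, duct, fan, heatsink, pcb, retainer, shield, standoff}

daughtercard; fan; shield; connector; bezel; pcb; heatsink; retainer; standoff; duct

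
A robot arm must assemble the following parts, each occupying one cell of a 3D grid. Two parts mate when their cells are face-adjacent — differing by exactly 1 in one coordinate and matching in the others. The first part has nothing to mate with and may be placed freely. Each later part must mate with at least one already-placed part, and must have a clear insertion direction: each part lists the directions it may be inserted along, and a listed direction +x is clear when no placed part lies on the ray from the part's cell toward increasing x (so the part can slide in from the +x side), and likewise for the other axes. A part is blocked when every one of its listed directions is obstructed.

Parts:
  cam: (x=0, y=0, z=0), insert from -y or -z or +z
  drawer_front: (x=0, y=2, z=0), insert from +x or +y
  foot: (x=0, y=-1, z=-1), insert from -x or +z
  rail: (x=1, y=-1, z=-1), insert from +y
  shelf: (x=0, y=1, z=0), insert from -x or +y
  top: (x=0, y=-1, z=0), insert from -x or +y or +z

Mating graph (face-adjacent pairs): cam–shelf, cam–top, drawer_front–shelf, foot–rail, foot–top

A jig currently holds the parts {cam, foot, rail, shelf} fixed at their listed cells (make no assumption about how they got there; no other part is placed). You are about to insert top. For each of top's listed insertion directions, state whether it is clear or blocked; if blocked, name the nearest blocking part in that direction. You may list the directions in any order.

-x: ray from top(0, -1, 0) has no placed part ⇒ clear
+y: nearest on ray is cam@(0, 0, 0) ⇒ blocked
+z: ray from top(0, -1, 0) has no placed part ⇒ clear

+y: blocked by cam; +z: clear; -x: clear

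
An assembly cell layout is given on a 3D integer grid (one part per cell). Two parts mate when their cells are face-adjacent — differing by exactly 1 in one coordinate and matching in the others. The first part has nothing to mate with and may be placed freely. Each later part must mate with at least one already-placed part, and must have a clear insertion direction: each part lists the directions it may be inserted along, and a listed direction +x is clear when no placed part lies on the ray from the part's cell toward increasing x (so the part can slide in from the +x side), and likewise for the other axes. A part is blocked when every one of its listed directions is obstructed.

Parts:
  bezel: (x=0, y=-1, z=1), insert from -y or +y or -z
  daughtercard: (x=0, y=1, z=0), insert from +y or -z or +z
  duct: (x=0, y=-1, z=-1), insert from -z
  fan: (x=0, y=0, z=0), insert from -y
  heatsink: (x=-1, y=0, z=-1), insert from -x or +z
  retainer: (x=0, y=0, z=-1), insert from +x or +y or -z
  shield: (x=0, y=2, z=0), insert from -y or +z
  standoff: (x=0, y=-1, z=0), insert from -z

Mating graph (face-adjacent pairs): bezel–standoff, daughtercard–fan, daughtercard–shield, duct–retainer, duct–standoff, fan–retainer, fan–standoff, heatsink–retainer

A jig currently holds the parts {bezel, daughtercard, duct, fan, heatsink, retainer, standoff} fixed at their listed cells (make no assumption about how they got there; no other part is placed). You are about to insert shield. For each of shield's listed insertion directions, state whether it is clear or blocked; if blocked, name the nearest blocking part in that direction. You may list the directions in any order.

-y: nearest on ray is daughtercard@(0, 1, 0) ⇒ blocked
+z: ray from shield(0, 2, 0) has no placed part ⇒ clear

+z: clear; -y: blocked by daughtercard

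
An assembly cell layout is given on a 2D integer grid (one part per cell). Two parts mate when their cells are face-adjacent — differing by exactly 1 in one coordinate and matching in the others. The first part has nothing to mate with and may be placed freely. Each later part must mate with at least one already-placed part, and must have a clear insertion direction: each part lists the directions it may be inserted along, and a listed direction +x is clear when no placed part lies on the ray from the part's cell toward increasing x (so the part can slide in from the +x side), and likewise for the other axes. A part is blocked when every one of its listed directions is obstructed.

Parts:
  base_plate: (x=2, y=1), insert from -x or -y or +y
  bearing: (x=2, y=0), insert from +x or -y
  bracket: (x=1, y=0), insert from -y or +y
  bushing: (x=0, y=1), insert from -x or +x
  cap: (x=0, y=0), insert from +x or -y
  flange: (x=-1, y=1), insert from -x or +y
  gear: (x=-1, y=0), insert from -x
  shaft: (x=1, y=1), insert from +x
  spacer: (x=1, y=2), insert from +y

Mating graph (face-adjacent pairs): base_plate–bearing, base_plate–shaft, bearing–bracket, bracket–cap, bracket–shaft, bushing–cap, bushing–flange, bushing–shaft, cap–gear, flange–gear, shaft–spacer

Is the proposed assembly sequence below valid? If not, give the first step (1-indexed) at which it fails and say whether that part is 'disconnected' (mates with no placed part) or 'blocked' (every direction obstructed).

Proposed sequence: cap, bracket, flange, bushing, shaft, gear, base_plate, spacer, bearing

Invalid at step 3 (disconnected)

1. cap@(0, 0) [+x clear] — {cap}
2. bracket@(1, 0) [-y clear] — {bracket, cap}
3. flange@(-1, 1) — no placed neighbour ⇒ disconnected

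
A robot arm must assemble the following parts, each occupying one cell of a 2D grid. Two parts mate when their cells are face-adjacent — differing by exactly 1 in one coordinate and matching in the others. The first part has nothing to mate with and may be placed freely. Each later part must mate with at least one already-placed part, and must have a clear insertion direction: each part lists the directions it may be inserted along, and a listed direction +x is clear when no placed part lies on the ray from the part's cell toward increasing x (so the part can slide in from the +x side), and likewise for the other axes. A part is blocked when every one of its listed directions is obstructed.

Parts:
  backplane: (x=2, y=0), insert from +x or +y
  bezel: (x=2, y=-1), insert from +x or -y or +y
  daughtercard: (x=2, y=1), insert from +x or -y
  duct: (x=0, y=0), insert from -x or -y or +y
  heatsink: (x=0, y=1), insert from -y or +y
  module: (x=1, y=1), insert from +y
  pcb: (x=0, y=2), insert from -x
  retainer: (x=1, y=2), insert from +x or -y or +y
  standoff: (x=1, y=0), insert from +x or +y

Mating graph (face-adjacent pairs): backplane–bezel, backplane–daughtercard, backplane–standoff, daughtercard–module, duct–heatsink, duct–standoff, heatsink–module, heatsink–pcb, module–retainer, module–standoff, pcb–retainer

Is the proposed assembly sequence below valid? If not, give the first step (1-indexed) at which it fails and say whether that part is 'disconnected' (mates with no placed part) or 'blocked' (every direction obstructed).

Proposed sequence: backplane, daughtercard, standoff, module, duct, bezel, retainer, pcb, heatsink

1. backplane@(2, 0) [+x clear] — {backplane}
2. daughtercard@(2, 1) [+x clear] — {backplane, daughtercard}
3. standoff@(1, 0) [+y clear] — {backplane, daughtercard, standoff}
4. module@(1, 1) [+y clear] — {backplane, daughtercard, module, standoff}
5. duct@(0, 0) [-x clear] — {backplane, daughtercard, duct, module, standoff}
6. bezel@(2, -1) [+x clear] — {backplane, bezel, daughtercard, duct, module, standoff}
7. retainer@(1, 2) [+x clear] — {backplane, bezel, daughtercard, duct, module, retainer, standoff}
8. pcb@(0, 2) [-x clear] — {backplane, bezel, daughtercard, duct, module, pcb, retainer, standoff}
9. heatsink@(0, 1) — -y/+y all obstructed ⇒ blocked

Invalid at step 9 (blocked)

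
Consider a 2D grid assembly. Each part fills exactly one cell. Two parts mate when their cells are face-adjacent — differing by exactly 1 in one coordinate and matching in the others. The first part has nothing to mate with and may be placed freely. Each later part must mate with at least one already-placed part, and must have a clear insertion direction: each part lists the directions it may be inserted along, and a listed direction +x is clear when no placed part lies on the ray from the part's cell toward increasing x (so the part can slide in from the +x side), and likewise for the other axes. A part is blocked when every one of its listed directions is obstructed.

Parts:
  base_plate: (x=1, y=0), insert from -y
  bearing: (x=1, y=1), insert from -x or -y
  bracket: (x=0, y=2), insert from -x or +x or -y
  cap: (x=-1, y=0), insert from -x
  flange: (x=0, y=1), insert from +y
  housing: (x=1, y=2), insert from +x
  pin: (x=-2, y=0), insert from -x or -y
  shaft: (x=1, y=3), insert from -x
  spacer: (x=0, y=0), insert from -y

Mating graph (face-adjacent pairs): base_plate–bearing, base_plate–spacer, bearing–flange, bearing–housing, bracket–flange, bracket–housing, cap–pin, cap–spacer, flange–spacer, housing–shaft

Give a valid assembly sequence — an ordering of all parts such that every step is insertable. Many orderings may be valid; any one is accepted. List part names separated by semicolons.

1. bearing@(1, 1) [-x clear] — {bearing}
2. housing@(1, 2) [+x clear] — {bearing, housing}
3. base_plate@(1, 0) [-y clear] — {base_plate, bearing, housing}
4. flange@(0, 1) [+y clear] — {base_plate, bearing, flange, housing}
5. bracket@(0, 2) [-x clear] — {base_plate, bearing, bracket, flange, housing}
6. shaft@(1, 3) [-x clear] — {base_plate, bearing, bracket, flange, housing, shaft}
7. spacer@(0, 0) [-y clear] — {base_plate, bearing, bracket, flange, housing, shaft, spacer}
8. cap@(-1, 0) [-x clear] — {base_plate, bearing, bracket, cap, flange, housing, shaft, spacer}
9. pin@(-2, 0) [-x clear] — {base_plate, bearing, bracket, cap, flange, housing, pin, shaft, spacer}

bearing; housing; base_plate; flange; bracket; shaft; spacer; cap; pin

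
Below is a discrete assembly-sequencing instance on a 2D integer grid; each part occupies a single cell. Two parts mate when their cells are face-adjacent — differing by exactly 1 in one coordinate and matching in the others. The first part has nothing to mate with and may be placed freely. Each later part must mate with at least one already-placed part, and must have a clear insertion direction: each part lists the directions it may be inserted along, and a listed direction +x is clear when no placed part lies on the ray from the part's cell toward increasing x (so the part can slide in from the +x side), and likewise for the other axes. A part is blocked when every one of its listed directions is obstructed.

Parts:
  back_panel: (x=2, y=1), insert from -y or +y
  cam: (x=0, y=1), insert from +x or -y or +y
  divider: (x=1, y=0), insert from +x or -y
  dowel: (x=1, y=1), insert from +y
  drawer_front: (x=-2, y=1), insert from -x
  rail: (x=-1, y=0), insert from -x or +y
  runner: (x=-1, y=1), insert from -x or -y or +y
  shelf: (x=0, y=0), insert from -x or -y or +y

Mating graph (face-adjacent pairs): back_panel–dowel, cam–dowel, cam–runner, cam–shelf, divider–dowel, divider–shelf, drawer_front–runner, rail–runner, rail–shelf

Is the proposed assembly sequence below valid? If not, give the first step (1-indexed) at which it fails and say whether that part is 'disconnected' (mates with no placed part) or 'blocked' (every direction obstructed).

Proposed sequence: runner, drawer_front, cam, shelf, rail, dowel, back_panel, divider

Valid

1. runner@(-1, 1) [-x clear] — {runner}
2. drawer_front@(-2, 1) [-x clear] — {drawer_front, runner}
3. cam@(0, 1) [+x clear] — {cam, drawer_front, runner}
4. shelf@(0, 0) [-x clear] — {cam, drawer_front, runner, shelf}
5. rail@(-1, 0) [-x clear] — {cam, drawer_front, rail, runner, shelf}
6. dowel@(1, 1) [+y clear] — {cam, dowel, drawer_front, rail, runner, shelf}
7. back_panel@(2, 1) [-y clear] — {back_panel, cam, dowel, drawer_front, rail, runner, shelf}
8. divider@(1, 0) [+x clear] — {back_panel, cam, divider, dowel, drawer_front, rail, runner, shelf}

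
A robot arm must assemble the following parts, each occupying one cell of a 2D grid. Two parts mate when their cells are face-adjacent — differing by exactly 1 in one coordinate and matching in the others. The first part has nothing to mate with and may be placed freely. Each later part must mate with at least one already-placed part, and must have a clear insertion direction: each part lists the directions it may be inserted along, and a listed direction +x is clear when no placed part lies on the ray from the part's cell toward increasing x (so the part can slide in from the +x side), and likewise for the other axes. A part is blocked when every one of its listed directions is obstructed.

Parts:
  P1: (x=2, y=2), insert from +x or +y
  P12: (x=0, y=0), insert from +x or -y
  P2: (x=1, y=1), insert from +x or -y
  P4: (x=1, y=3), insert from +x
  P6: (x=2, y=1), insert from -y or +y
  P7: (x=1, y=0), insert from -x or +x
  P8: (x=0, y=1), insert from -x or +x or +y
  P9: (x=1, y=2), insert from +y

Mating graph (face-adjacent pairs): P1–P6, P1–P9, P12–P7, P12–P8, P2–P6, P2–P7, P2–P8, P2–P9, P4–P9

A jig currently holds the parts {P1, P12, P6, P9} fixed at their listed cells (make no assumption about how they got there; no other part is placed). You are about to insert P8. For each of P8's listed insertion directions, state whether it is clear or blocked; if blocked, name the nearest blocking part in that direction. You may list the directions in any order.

-x: ray from P8(0, 1) has no placed part ⇒ clear
+x: nearest on ray is P6@(2, 1) ⇒ blocked
+y: ray from P8(0, 1) has no placed part ⇒ clear

+x: blocked by P6; +y: clear; -x: clear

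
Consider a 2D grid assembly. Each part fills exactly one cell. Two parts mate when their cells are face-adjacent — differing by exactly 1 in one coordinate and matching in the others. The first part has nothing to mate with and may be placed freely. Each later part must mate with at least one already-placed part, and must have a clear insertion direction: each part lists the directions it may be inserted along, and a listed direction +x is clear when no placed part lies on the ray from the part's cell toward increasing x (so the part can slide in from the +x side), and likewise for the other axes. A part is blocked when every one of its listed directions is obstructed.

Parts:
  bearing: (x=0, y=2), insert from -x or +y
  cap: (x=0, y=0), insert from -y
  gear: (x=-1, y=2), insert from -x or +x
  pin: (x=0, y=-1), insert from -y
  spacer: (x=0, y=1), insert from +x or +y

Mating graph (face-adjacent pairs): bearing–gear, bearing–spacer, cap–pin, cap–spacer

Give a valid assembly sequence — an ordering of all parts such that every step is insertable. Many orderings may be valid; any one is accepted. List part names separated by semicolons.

bearing; spacer; cap; pin; gear

1. bearing@(0, 2) [-x clear] — {bearing}
2. spacer@(0, 1) [+x clear] — {bearing, spacer}
3. cap@(0, 0) [-y clear] — {bearing, cap, spacer}
4. pin@(0, -1) [-y clear] — {bearing, cap, pin, spacer}
5. gear@(-1, 2) [-x clear] — {bearing, cap, gear, pin, spacer}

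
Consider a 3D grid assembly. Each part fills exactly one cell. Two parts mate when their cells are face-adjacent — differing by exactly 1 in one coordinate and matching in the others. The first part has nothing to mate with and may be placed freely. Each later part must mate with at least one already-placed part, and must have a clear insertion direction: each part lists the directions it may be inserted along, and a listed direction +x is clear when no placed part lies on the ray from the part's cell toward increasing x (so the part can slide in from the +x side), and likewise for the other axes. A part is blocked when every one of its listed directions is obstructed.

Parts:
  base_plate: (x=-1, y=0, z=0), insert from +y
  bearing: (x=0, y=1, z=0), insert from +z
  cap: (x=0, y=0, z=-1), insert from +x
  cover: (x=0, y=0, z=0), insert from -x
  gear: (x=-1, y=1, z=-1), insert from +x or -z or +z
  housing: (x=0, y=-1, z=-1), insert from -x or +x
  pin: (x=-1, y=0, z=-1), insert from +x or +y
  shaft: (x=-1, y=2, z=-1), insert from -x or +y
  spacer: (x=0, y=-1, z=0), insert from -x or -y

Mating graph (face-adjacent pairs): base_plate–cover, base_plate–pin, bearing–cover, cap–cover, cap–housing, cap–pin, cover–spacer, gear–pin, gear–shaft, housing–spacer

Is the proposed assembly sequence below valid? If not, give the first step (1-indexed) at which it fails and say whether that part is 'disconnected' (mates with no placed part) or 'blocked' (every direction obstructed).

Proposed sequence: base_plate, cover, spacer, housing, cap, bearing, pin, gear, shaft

1. base_plate@(-1, 0, 0) [+y clear] — {base_plate}
2. cover@(0, 0, 0) — -x all obstructed ⇒ blocked

Invalid at step 2 (blocked)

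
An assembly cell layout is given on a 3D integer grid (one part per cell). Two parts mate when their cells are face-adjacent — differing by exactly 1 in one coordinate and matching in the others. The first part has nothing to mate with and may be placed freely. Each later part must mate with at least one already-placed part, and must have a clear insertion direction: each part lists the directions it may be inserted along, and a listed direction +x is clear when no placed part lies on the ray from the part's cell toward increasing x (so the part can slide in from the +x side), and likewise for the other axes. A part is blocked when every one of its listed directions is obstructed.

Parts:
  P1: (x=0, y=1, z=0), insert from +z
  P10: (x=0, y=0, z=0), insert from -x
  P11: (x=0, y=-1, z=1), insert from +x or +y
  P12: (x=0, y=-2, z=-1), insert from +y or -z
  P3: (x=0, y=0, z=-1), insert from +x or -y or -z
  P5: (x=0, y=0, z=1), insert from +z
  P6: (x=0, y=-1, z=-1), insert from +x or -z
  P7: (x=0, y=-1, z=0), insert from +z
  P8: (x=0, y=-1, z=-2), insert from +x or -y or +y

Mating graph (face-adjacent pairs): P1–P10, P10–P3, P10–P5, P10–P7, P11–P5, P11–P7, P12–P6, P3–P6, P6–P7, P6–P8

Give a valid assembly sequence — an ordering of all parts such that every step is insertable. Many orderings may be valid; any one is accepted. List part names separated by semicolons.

1. P10@(0, 0, 0) [-x clear] — {P10}
2. P7@(0, -1, 0) [+z clear] — {P10, P7}
3. P11@(0, -1, 1) [+x clear] — {P10, P11, P7}
4. P1@(0, 1, 0) [+z clear] — {P1, P10, P11, P7}
5. P3@(0, 0, -1) [+x clear] — {P1, P10, P11, P3, P7}
6. P6@(0, -1, -1) [+x clear] — {P1, P10, P11, P3, P6, P7}
7. P8@(0, -1, -2) [+x clear] — {P1, P10, P11, P3, P6, P7, P8}
8. P12@(0, -2, -1) [-z clear] — {P1, P10, P11, P12, P3, P6, P7, P8}
9. P5@(0, 0, 1) [+z clear] — {P1, P10, P11, P12, P3, P5, P6, P7, P8}

P10; P7; P11; P1; P3; P6; P8; P12; P5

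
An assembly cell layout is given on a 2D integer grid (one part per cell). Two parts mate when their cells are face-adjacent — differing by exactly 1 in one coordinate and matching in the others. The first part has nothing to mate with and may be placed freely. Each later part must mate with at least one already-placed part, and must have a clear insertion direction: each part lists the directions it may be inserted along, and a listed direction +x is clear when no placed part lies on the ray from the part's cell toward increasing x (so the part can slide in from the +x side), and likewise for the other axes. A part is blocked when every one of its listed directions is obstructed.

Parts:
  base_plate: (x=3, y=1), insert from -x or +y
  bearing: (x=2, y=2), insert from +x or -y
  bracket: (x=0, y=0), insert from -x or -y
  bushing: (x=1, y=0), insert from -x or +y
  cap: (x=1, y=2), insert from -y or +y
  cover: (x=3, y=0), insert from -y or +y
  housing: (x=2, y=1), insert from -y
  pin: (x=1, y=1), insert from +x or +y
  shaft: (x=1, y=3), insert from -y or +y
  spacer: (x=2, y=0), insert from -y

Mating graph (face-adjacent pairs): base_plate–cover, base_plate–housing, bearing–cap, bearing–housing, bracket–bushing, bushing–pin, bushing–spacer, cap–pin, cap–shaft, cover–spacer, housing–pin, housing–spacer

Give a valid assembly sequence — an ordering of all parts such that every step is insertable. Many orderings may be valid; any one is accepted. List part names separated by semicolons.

housing; spacer; bearing; bushing; bracket; cover; base_plate; pin; cap; shaft

1. housing@(2, 1) [-y clear] — {housing}
2. spacer@(2, 0) [-y clear] — {housing, spacer}
3. bearing@(2, 2) [+x clear] — {bearing, housing, spacer}
4. bushing@(1, 0) [-x clear] — {bearing, bushing, housing, spacer}
5. bracket@(0, 0) [-x clear] — {bearing, bracket, bushing, housing, spacer}
6. cover@(3, 0) [-y clear] — {bearing, bracket, bushing, cover, housing, spacer}
7. base_plate@(3, 1) [+y clear] — {base_plate, bearing, bracket, bushing, cover, housing, spacer}
8. pin@(1, 1) [+y clear] — {base_plate, bearing, bracket, bushing, cover, housing, pin, spacer}
9. cap@(1, 2) [+y clear] — {base_plate, bearing, bracket, bushing, cap, cover, housing, pin, spacer}
10. shaft@(1, 3) [+y clear] — {base_plate, bearing, bracket, bushing, cap, cover, housing, pin, shaft, spacer}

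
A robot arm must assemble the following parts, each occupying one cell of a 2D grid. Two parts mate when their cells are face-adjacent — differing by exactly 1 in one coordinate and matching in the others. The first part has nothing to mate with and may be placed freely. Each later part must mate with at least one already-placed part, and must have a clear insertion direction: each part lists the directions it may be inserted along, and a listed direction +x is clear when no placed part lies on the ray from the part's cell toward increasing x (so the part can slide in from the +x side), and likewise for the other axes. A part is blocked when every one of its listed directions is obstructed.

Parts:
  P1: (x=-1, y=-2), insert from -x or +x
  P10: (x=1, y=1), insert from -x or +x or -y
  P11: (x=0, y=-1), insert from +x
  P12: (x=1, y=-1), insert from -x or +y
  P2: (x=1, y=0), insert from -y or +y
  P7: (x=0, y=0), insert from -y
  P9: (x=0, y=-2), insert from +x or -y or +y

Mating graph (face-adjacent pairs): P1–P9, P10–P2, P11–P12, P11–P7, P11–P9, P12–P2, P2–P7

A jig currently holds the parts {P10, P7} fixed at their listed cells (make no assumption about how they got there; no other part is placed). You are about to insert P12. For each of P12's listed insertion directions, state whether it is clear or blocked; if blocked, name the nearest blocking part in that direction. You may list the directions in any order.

+y: blocked by P10; -x: clear

-x: ray from P12(1, -1) has no placed part ⇒ clear
+y: nearest on ray is P10@(1, 1) ⇒ blocked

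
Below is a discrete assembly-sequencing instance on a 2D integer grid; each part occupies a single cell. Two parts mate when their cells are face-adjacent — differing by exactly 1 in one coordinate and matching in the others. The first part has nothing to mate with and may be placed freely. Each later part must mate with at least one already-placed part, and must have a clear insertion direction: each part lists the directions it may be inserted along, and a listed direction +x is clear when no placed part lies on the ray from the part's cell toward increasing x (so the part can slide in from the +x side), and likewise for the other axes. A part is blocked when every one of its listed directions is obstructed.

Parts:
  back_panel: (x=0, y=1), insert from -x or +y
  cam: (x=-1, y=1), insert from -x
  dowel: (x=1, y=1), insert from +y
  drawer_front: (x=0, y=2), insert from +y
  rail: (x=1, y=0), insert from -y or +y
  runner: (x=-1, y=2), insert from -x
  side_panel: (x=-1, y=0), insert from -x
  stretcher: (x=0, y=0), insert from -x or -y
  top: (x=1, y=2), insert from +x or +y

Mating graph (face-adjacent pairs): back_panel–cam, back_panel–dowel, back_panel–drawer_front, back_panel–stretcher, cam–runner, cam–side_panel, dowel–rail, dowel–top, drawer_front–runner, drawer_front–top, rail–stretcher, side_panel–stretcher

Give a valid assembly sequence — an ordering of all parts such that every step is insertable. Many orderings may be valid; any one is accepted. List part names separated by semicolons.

rail; dowel; back_panel; cam; side_panel; runner; top; stretcher; drawer_front

1. rail@(1, 0) [-y clear] — {rail}
2. dowel@(1, 1) [+y clear] — {dowel, rail}
3. back_panel@(0, 1) [-x clear] — {back_panel, dowel, rail}
4. cam@(-1, 1) [-x clear] — {back_panel, cam, dowel, rail}
5. side_panel@(-1, 0) [-x clear] — {back_panel, cam, dowel, rail, side_panel}
6. runner@(-1, 2) [-x clear] — {back_panel, cam, dowel, rail, runner, side_panel}
7. top@(1, 2) [+x clear] — {back_panel, cam, dowel, rail, runner, side_panel, top}
8. stretcher@(0, 0) [-y clear] — {back_panel, cam, dowel, rail, runner, side_panel, stretcher, top}
9. drawer_front@(0, 2) [+y clear] — {back_panel, cam, dowel, drawer_front, rail, runner, side_panel, stretcher, top}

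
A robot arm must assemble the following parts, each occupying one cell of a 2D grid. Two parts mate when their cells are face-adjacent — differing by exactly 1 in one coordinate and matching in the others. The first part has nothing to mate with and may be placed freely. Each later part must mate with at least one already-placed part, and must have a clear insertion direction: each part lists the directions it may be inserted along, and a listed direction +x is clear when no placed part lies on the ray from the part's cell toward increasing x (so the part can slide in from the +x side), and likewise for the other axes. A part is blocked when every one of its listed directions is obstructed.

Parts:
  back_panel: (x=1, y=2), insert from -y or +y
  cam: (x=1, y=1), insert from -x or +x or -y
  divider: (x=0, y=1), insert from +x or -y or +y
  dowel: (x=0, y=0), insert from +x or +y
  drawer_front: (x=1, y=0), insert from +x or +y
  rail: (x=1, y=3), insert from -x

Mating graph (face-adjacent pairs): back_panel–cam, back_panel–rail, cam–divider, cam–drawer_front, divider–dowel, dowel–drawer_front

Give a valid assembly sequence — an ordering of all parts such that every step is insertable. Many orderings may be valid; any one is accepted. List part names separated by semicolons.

drawer_front; dowel; divider; cam; back_panel; rail

1. drawer_front@(1, 0) [+x clear] — {drawer_front}
2. dowel@(0, 0) [+y clear] — {dowel, drawer_front}
3. divider@(0, 1) [+x clear] — {divider, dowel, drawer_front}
4. cam@(1, 1) [+x clear] — {cam, divider, dowel, drawer_front}
5. back_panel@(1, 2) [+y clear] — {back_panel, cam, divider, dowel, drawer_front}
6. rail@(1, 3) [-x clear] — {back_panel, cam, divider, dowel, drawer_front, rail}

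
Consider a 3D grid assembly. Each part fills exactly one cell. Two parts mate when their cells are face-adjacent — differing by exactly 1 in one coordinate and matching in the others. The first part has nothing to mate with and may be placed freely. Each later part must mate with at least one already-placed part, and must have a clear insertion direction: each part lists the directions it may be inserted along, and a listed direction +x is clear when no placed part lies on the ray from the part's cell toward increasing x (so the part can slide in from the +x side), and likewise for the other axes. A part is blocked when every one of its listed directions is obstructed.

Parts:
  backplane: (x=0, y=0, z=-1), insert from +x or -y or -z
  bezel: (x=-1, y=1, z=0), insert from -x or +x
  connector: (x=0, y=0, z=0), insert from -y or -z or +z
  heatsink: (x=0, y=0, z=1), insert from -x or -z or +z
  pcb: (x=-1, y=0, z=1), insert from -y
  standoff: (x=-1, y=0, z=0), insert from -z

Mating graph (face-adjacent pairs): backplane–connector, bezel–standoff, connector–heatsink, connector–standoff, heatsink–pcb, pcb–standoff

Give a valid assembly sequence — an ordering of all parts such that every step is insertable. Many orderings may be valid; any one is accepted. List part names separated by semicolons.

backplane; connector; standoff; heatsink; bezel; pcb

1. backplane@(0, 0, -1) [+x clear] — {backplane}
2. connector@(0, 0, 0) [-y clear] — {backplane, connector}
3. standoff@(-1, 0, 0) [-z clear] — {backplane, connector, standoff}
4. heatsink@(0, 0, 1) [-x clear] — {backplane, connector, heatsink, standoff}
5. bezel@(-1, 1, 0) [-x clear] — {backplane, bezel, connector, heatsink, standoff}
6. pcb@(-1, 0, 1) [-y clear] — {backplane, bezel, connector, heatsink, pcb, standoff}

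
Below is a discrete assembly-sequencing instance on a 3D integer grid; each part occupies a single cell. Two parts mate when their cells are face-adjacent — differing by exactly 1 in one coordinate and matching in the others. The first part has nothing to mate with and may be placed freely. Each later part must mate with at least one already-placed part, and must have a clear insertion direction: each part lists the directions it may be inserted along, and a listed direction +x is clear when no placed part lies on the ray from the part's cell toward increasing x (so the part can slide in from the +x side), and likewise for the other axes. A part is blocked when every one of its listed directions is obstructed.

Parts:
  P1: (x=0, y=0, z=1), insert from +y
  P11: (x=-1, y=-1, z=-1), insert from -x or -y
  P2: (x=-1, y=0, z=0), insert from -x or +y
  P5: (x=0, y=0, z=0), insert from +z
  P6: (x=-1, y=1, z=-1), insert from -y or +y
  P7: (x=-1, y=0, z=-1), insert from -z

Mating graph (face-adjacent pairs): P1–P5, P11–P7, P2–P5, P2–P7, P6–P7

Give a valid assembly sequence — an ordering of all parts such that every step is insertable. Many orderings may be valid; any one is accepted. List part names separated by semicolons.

1. P11@(-1, -1, -1) [-x clear] — {P11}
2. P7@(-1, 0, -1) [-z clear] — {P11, P7}
3. P2@(-1, 0, 0) [-x clear] — {P11, P2, P7}
4. P6@(-1, 1, -1) [+y clear] — {P11, P2, P6, P7}
5. P5@(0, 0, 0) [+z clear] — {P11, P2, P5, P6, P7}
6. P1@(0, 0, 1) [+y clear] — {P1, P11, P2, P5, P6, P7}

P11; P7; P2; P6; P5; P1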